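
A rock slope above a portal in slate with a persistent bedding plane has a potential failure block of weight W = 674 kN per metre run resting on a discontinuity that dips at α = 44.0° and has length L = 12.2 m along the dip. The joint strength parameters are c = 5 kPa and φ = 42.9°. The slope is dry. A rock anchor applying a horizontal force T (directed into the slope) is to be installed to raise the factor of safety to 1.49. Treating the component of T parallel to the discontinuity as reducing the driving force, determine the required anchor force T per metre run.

T = 108 kN/m

Resolving forces along and normal to the sliding plane, with the horizontal anchor force T adding T·sinα to the effective normal force and T·cosα acting up the plane against the driving force:
FS = [cL + (W cosα + T sinα) tanφ] / [W sinα − T cosα]
Without the anchor: N' = 484.8 kN/m, driving T_d = 468.2 kN/m, resisting R = 5·12.2 + 484.8·tan42.9° = 511.5 kN/m, FS = 1.09.
Setting FS = 1.49 and solving for T:
1.49·(468.2 − T cos44.0°) = 511.5 + T sin44.0°·tan42.9°
T·(sin44.0°·tan42.9° + 1.49·cos44.0°) = 1.49·468.2 − 511.5
T·(0.6947·0.9293 + 1.49·0.7193) = 697.6 − 511.5 = 186.1
T·1.7173 = 186.1
T = 108.4 kN/m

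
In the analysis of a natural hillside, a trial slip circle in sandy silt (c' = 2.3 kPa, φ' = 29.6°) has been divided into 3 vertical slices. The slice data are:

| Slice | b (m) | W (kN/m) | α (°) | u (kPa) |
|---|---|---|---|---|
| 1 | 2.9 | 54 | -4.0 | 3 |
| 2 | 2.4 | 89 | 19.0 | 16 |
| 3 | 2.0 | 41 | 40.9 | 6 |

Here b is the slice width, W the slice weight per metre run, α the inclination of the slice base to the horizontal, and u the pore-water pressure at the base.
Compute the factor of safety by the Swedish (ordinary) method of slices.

Ordinary method of slices: FS = Σ[c'·Δl_i + (W_i cosα_i − u_i·Δl_i)·tanφ'] / Σ W_i sinα_i, with Δl_i = b_i / cosα_i.
Slice 1: Δl = 2.9/cos(-4.0°) = 2.907 m; N'_1 = 54·cos(-4.0°) − 3·2.907 = 45.1; c'Δl = 6.69; W sinα = -3.8
Slice 2: Δl = 2.4/cos19.0° = 2.538 m; N'_2 = 89·cos19.0° − 16·2.538 = 43.5; c'Δl = 5.84; W sinα = 29.0
Slice 3: Δl = 2.0/cos40.9° = 2.646 m; N'_3 = 41·cos40.9° − 6·2.646 = 15.1; c'Δl = 6.09; W sinα = 26.8
Σc'Δl = 18.6 kN/m; ΣN' = 103.8 kN/m; ΣW sinα = 52.1 kN/m
Resisting = 18.6 + 103.8·tan29.6° = 18.6 + 59.0 = 77.6 kN/m
FS = 77.6 / 52.1 = 1.490

FS = 1.49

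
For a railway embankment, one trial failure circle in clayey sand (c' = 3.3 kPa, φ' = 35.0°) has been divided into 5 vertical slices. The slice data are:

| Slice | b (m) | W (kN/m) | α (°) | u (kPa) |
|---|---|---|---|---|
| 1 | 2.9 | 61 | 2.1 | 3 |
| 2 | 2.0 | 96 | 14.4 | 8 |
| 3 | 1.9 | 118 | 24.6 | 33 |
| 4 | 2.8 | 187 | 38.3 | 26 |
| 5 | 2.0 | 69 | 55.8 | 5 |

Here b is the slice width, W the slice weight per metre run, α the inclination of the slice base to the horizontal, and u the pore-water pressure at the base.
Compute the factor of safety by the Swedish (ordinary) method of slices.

Ordinary method of slices: FS = Σ[c'·Δl_i + (W_i cosα_i − u_i·Δl_i)·tanφ'] / Σ W_i sinα_i, with Δl_i = b_i / cosα_i.
Slice 1: Δl = 2.9/cos2.1° = 2.902 m; N'_1 = 61·cos2.1° − 3·2.902 = 52.3; c'Δl = 9.58; W sinα = 2.2
Slice 2: Δl = 2.0/cos14.4° = 2.065 m; N'_2 = 96·cos14.4° − 8·2.065 = 76.5; c'Δl = 6.81; W sinα = 23.9
Slice 3: Δl = 1.9/cos24.6° = 2.090 m; N'_3 = 118·cos24.6° − 33·2.090 = 38.3; c'Δl = 6.90; W sinα = 49.1
Slice 4: Δl = 2.8/cos38.3° = 3.568 m; N'_4 = 187·cos38.3° − 26·3.568 = 54.0; c'Δl = 11.77; W sinα = 115.9
Slice 5: Δl = 2.0/cos55.8° = 3.558 m; N'_5 = 69·cos55.8° − 5·3.558 = 21.0; c'Δl = 11.74; W sinα = 57.1
Σc'Δl = 46.8 kN/m; ΣN' = 242.0 kN/m; ΣW sinα = 248.2 kN/m
Resisting = 46.8 + 242.0·tan35.0° = 46.8 + 169.5 = 216.3 kN/m
FS = 216.3 / 248.2 = 0.871

FS = 0.87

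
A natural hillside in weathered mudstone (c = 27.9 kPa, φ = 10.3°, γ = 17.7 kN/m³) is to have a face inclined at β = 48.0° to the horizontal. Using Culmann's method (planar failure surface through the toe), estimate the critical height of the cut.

H_c = 22.08 m

Culmann's analysis gives the critical failure plane at α_cr = (β + φ)/2 = (48.0 + 10.3)/2 = 29.1°, and the critical height
H_c = (4c/γ) · sinβ cosφ / [1 − cos(β − φ)]
    = (4·27.9/17.7) · sin48.0°·cos10.3° / [1 − cos(37.7°)]
    = 6.305 · 0.7431·0.9839 / [1 − 0.7912]
    = 6.305 · 0.7312 / 0.2088
    = 22.08 m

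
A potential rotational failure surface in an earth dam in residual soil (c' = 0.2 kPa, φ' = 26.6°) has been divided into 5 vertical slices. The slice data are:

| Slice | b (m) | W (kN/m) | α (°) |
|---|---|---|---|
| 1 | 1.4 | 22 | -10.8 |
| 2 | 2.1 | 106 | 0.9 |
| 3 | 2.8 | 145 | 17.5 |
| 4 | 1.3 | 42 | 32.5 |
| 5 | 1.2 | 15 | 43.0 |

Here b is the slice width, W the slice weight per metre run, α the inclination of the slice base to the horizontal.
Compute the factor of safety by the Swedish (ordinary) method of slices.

Ordinary method of slices: FS = Σ[c'·Δl_i + (W_i cosα_i)·tanφ'] / Σ W_i sinα_i, with Δl_i = b_i / cosα_i.
Slice 1: Δl = 1.4/cos(-10.8°) = 1.425 m; N'_1 = 22·cos(-10.8°) = 21.6; c'Δl = 0.29; W sinα = -4.1
Slice 2: Δl = 2.1/cos0.9° = 2.100 m; N'_2 = 106·cos0.9° = 106.0; c'Δl = 0.42; W sinα = 1.7
Slice 3: Δl = 2.8/cos17.5° = 2.936 m; N'_3 = 145·cos17.5° = 138.3; c'Δl = 0.59; W sinα = 43.6
Slice 4: Δl = 1.3/cos32.5° = 1.541 m; N'_4 = 42·cos32.5° = 35.4; c'Δl = 0.31; W sinα = 22.6
Slice 5: Δl = 1.2/cos43.0° = 1.641 m; N'_5 = 15·cos43.0° = 11.0; c'Δl = 0.33; W sinα = 10.2
Σc'Δl = 1.9 kN/m; ΣN' = 312.3 kN/m; ΣW sinα = 73.9 kN/m
Resisting = 1.9 + 312.3·tan26.6° = 1.9 + 156.4 = 158.3 kN/m
FS = 158.3 / 73.9 = 2.141

FS = 2.14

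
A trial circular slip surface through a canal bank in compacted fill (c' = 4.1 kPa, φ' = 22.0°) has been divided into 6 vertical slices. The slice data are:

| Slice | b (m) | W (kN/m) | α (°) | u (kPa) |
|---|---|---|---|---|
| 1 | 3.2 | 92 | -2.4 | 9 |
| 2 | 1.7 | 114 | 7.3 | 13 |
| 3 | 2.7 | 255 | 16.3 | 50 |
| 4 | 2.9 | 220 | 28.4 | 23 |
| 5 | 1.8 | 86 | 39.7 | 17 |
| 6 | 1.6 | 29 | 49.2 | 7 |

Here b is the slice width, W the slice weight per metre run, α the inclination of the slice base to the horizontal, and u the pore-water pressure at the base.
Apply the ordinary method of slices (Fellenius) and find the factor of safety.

FS = 0.86

Ordinary method of slices: FS = Σ[c'·Δl_i + (W_i cosα_i − u_i·Δl_i)·tanφ'] / Σ W_i sinα_i, with Δl_i = b_i / cosα_i.
Slice 1: Δl = 3.2/cos(-2.4°) = 3.203 m; N'_1 = 92·cos(-2.4°) − 9·3.203 = 63.1; c'Δl = 13.13; W sinα = -3.9
Slice 2: Δl = 1.7/cos7.3° = 1.714 m; N'_2 = 114·cos7.3° − 13·1.714 = 90.8; c'Δl = 7.03; W sinα = 14.5
Slice 3: Δl = 2.7/cos16.3° = 2.813 m; N'_3 = 255·cos16.3° − 50·2.813 = 104.1; c'Δl = 11.53; W sinα = 71.6
Slice 4: Δl = 2.9/cos28.4° = 3.297 m; N'_4 = 220·cos28.4° − 23·3.297 = 117.7; c'Δl = 13.52; W sinα = 104.6
Slice 5: Δl = 1.8/cos39.7° = 2.339 m; N'_5 = 86·cos39.7° − 17·2.339 = 26.4; c'Δl = 9.59; W sinα = 54.9
Slice 6: Δl = 1.6/cos49.2° = 2.449 m; N'_6 = 29·cos49.2° − 7·2.449 = 1.8; c'Δl = 10.04; W sinα = 22.0
Σc'Δl = 64.8 kN/m; ΣN' = 403.9 kN/m; ΣW sinα = 263.7 kN/m
Resisting = 64.8 + 403.9·tan22.0° = 64.8 + 163.2 = 228.0 kN/m
FS = 228.0 / 263.7 = 0.865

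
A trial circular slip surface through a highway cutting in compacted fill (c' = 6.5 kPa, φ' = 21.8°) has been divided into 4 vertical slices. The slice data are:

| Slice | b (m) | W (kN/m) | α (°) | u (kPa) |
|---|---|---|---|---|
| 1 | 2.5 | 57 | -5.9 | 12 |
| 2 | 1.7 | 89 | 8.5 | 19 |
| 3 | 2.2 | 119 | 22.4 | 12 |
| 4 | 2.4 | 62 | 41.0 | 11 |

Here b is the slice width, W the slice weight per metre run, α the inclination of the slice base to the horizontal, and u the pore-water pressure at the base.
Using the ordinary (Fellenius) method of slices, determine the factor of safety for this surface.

FS = 1.43

Ordinary method of slices: FS = Σ[c'·Δl_i + (W_i cosα_i − u_i·Δl_i)·tanφ'] / Σ W_i sinα_i, with Δl_i = b_i / cosα_i.
Slice 1: Δl = 2.5/cos(-5.9°) = 2.513 m; N'_1 = 57·cos(-5.9°) − 12·2.513 = 26.5; c'Δl = 16.34; W sinα = -5.9
Slice 2: Δl = 1.7/cos8.5° = 1.719 m; N'_2 = 89·cos8.5° − 19·1.719 = 55.4; c'Δl = 11.17; W sinα = 13.2
Slice 3: Δl = 2.2/cos22.4° = 2.380 m; N'_3 = 119·cos22.4° − 12·2.380 = 81.5; c'Δl = 15.47; W sinα = 45.3
Slice 4: Δl = 2.4/cos41.0° = 3.180 m; N'_4 = 62·cos41.0° − 11·3.180 = 11.8; c'Δl = 20.67; W sinα = 40.7
Σc'Δl = 63.6 kN/m; ΣN' = 175.2 kN/m; ΣW sinα = 93.3 kN/m
Resisting = 63.6 + 175.2·tan21.8° = 63.6 + 70.1 = 133.7 kN/m
FS = 133.7 / 93.3 = 1.433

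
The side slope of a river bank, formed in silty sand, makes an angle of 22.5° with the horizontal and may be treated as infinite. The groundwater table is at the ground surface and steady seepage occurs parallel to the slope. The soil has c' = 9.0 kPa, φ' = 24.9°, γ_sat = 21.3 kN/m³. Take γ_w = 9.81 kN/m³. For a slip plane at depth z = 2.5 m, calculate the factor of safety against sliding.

FS = 1.08

With seepage parallel to the slope and the water table at the surface, the effective normal stress on the slip plane uses the buoyant unit weight γ' = γ_sat − γ_w while the driving shear stress uses γ_sat:
FS = [c' + γ' z cos²β tanφ'] / [γ_sat z sinβ cosβ]
γ' = 21.3 − 9.81 = 11.49 kN/m³
Numerator = 9.0 + 11.49·2.5·cos²22.5°·tan24.9° = 9.0 + 11.49·2.5·0.8536·0.4642 = 20.381 kPa
Denominator = 21.3·2.5·sin22.5°·cos22.5° = 21.3·2.5·0.3827·0.9239 = 18.827 kPa
FS = 20.381 / 18.827 = 1.083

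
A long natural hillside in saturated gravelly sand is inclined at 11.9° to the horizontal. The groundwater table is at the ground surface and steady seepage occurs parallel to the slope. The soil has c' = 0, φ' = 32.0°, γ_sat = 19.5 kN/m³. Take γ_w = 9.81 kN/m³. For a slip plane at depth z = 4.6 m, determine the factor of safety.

With seepage parallel to the slope and the water table at the surface, the effective normal stress on the slip plane uses the buoyant unit weight γ' = γ_sat − γ_w while the driving shear stress uses γ_sat:
FS = [c' + γ' z cos²β tanφ'] / [γ_sat z sinβ cosβ]
(For c' = 0 this reduces to FS = (γ'/γ_sat)·tanφ'/tanβ.)
γ' = 19.5 − 9.81 = 9.69 kN/m³
Numerator = 0.0 + 9.69·4.6·cos²11.9°·tan32.0° = 0.0 + 9.69·4.6·0.9575·0.6249 = 26.669 kPa
Denominator = 19.5·4.6·sin11.9°·cos11.9° = 19.5·4.6·0.2062·0.9785 = 18.099 kPa
FS = 26.669 / 18.099 = 1.473

FS = 1.47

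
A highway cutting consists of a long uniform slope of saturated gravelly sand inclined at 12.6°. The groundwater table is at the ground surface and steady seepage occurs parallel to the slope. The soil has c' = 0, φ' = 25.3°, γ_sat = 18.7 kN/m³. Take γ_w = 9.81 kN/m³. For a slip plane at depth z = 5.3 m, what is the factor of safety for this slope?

FS = 1.01

With seepage parallel to the slope and the water table at the surface, the effective normal stress on the slip plane uses the buoyant unit weight γ' = γ_sat − γ_w while the driving shear stress uses γ_sat:
FS = [c' + γ' z cos²β tanφ'] / [γ_sat z sinβ cosβ]
(For c' = 0 this reduces to FS = (γ'/γ_sat)·tanφ'/tanβ.)
γ' = 18.7 − 9.81 = 8.89 kN/m³
Numerator = 0.0 + 8.89·5.3·cos²12.6°·tan25.3° = 0.0 + 8.89·5.3·0.9524·0.4727 = 21.212 kPa
Denominator = 18.7·5.3·sin12.6°·cos12.6° = 18.7·5.3·0.2181·0.9759 = 21.099 kPa
FS = 21.212 / 21.099 = 1.005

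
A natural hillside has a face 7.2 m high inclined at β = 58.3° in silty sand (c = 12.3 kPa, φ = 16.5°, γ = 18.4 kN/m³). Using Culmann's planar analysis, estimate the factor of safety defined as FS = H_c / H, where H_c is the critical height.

H_c = (4c/γ) · sinβ cosφ / [1 − cos(β − φ)]
    = (4·12.3/18.4) · sin58.3°·cos16.5° / [1 − cos41.8°]
    = 2.674 · 0.8158 / 0.2545 = 8.57 m
FS = H_c / H = 8.57 / 7.2 = 1.190

FS = 1.19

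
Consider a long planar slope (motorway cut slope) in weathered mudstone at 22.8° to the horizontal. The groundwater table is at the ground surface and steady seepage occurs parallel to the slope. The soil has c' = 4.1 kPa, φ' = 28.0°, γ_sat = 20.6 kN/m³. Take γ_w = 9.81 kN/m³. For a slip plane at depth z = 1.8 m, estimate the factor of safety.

FS = 0.97

With seepage parallel to the slope and the water table at the surface, the effective normal stress on the slip plane uses the buoyant unit weight γ' = γ_sat − γ_w while the driving shear stress uses γ_sat:
FS = [c' + γ' z cos²β tanφ'] / [γ_sat z sinβ cosβ]
γ' = 20.6 − 9.81 = 10.79 kN/m³
Numerator = 4.1 + 10.79·1.8·cos²22.8°·tan28.0° = 4.1 + 10.79·1.8·0.8498·0.5317 = 12.876 kPa
Denominator = 20.6·1.8·sin22.8°·cos22.8° = 20.6·1.8·0.3875·0.9219 = 13.246 kPa
FS = 12.876 / 13.246 = 0.972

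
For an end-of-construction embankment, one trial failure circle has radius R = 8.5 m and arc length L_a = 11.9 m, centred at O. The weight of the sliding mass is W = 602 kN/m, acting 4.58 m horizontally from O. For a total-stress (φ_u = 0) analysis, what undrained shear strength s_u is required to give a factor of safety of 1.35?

s_u = 36.8 kPa

FS = s_u·L_a·R / (W·d), so s_u = FS·W·d / (L_a·R).
s_u = 1.35·602·4.58 / (11.90·8.5) = 3722.2 / 101.15 = 36.80 kPa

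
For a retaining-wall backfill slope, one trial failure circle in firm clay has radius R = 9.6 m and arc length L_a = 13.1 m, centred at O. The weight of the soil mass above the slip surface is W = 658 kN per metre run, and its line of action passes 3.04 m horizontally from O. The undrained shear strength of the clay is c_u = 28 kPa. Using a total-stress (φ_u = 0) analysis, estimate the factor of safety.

Taking moments about the centre O, the resisting moment is provided by the undrained shear strength acting along the arc:
M_R = c_u·L_a·R = 28·13.10·9.6 = 3521.3 kN·m/m
M_D = W·d = 658·3.04 = 2000.3 kN·m/m
FS = M_R / M_D = 3521.3 / 2000.3 = 1.760

FS = 1.76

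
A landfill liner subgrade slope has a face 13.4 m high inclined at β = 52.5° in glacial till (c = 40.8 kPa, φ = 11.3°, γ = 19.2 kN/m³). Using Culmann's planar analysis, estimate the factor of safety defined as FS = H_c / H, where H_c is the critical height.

H_c = (4c/γ) · sinβ cosφ / [1 − cos(β − φ)]
    = (4·40.8/19.2) · sin52.5°·cos11.3° / [1 − cos41.2°]
    = 8.500 · 0.7780 / 0.2476 = 26.71 m
FS = H_c / H = 26.71 / 13.4 = 1.993

FS = 1.99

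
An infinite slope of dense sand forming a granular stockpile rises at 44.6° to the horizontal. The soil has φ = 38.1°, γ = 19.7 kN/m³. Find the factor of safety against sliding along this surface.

FS = 0.80

For a dry cohesionless infinite slope the factor of safety is FS = tanφ / tanβ.
FS = tan38.1° / tan44.6° = 0.7841 / 0.9861 = 0.795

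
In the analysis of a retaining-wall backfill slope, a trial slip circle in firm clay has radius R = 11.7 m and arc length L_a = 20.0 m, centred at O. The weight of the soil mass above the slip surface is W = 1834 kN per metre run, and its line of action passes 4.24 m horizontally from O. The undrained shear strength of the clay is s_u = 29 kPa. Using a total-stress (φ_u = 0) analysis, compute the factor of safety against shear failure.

FS = 0.87

Taking moments about the centre O, the resisting moment is provided by the undrained shear strength acting along the arc:
M_R = s_u·L_a·R = 29·20.00·11.7 = 6786.0 kN·m/m
M_D = W·d = 1834·4.24 = 7776.2 kN·m/m
FS = M_R / M_D = 6786.0 / 7776.2 = 0.873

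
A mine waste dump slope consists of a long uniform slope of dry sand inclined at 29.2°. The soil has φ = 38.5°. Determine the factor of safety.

FS = 1.42

For a dry cohesionless infinite slope the factor of safety is FS = tanφ / tanβ.
FS = tan38.5° / tan29.2° = 0.7954 / 0.5589 = 1.423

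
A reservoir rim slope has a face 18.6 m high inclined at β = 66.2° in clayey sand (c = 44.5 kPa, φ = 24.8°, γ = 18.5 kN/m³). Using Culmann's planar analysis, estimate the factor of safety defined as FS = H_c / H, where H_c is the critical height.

H_c = (4c/γ) · sinβ cosφ / [1 − cos(β − φ)]
    = (4·44.5/18.5) · sin66.2°·cos24.8° / [1 − cos41.4°]
    = 9.622 · 0.8306 / 0.2499 = 31.98 m
FS = H_c / H = 31.98 / 18.6 = 1.719

FS = 1.72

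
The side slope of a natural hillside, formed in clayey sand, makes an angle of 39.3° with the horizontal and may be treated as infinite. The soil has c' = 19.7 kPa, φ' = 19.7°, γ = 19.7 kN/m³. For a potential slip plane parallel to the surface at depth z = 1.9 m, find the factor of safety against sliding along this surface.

For an infinite slope with a slip plane parallel to the surface (no pore pressure): FS = [c' + γz cos²β tanφ'] / [γz sinβ cosβ].
γz = 19.7·1.9 = 37.43 kN/m²
Numerator = 19.7 + 37.43·cos²39.3°·tan19.7° = 19.7 + 37.43·0.5988·0.3581 = 27.725 kPa
Denominator = 37.43·sin39.3°·cos39.3° = 37.43·0.6334·0.7738 = 18.346 kPa
FS = 27.725 / 18.346 = 1.511

FS = 1.51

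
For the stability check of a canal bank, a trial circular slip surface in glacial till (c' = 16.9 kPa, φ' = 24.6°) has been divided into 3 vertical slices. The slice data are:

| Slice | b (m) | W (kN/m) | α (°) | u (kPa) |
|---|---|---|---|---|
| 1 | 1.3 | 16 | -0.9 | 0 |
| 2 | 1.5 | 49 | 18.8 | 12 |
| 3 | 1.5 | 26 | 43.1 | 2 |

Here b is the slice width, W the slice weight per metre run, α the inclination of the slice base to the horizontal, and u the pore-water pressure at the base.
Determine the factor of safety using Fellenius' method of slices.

Ordinary method of slices: FS = Σ[c'·Δl_i + (W_i cosα_i − u_i·Δl_i)·tanφ'] / Σ W_i sinα_i, with Δl_i = b_i / cosα_i.
Slice 1: Δl = 1.3/cos(-0.9°) = 1.300 m; N'_1 = 16·cos(-0.9°) − 0·1.300 = 16.0; c'Δl = 21.97; W sinα = -0.3
Slice 2: Δl = 1.5/cos18.8° = 1.585 m; N'_2 = 49·cos18.8° − 12·1.585 = 27.4; c'Δl = 26.78; W sinα = 15.8
Slice 3: Δl = 1.5/cos43.1° = 2.054 m; N'_3 = 26·cos43.1° − 2·2.054 = 14.9; c'Δl = 34.72; W sinα = 17.8
Σc'Δl = 83.5 kN/m; ΣN' = 58.2 kN/m; ΣW sinα = 33.3 kN/m
Resisting = 83.5 + 58.2·tan24.6° = 83.5 + 26.7 = 110.1 kN/m
FS = 110.1 / 33.3 = 3.307

FS = 3.31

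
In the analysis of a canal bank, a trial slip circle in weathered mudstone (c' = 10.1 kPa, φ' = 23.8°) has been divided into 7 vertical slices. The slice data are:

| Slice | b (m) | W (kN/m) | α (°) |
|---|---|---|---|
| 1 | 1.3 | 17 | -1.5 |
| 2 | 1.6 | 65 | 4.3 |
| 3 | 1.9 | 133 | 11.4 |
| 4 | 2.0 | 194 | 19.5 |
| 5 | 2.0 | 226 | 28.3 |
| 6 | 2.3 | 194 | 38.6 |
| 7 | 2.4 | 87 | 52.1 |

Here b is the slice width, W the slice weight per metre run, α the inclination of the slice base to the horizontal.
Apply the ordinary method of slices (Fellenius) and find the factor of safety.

Ordinary method of slices: FS = Σ[c'·Δl_i + (W_i cosα_i)·tanφ'] / Σ W_i sinα_i, with Δl_i = b_i / cosα_i.
Slice 1: Δl = 1.3/cos(-1.5°) = 1.300 m; N'_1 = 17·cos(-1.5°) = 17.0; c'Δl = 13.13; W sinα = -0.4
Slice 2: Δl = 1.6/cos4.3° = 1.605 m; N'_2 = 65·cos4.3° = 64.8; c'Δl = 16.21; W sinα = 4.9
Slice 3: Δl = 1.9/cos11.4° = 1.938 m; N'_3 = 133·cos11.4° = 130.4; c'Δl = 19.58; W sinα = 26.3
Slice 4: Δl = 2.0/cos19.5° = 2.122 m; N'_4 = 194·cos19.5° = 182.9; c'Δl = 21.43; W sinα = 64.8
Slice 5: Δl = 2.0/cos28.3° = 2.271 m; N'_5 = 226·cos28.3° = 199.0; c'Δl = 22.94; W sinα = 107.1
Slice 6: Δl = 2.3/cos38.6° = 2.943 m; N'_6 = 194·cos38.6° = 151.6; c'Δl = 29.72; W sinα = 121.0
Slice 7: Δl = 2.4/cos52.1° = 3.907 m; N'_7 = 87·cos52.1° = 53.4; c'Δl = 39.46; W sinα = 68.7
Σc'Δl = 162.5 kN/m; ΣN' = 799.1 kN/m; ΣW sinα = 392.3 kN/m
Resisting = 162.5 + 799.1·tan23.8° = 162.5 + 352.4 = 514.9 kN/m
FS = 514.9 / 392.3 = 1.313

FS = 1.31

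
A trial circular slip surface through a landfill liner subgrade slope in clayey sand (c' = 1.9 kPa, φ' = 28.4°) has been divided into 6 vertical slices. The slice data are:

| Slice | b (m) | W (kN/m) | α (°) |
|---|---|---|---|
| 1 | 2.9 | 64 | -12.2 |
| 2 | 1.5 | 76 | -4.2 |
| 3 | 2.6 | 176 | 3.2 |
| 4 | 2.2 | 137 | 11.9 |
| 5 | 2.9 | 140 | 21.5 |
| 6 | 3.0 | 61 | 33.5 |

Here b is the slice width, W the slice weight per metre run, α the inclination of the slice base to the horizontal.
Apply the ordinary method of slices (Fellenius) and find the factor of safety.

Ordinary method of slices: FS = Σ[c'·Δl_i + (W_i cosα_i)·tanφ'] / Σ W_i sinα_i, with Δl_i = b_i / cosα_i.
Slice 1: Δl = 2.9/cos(-12.2°) = 2.967 m; N'_1 = 64·cos(-12.2°) = 62.6; c'Δl = 5.64; W sinα = -13.5
Slice 2: Δl = 1.5/cos(-4.2°) = 1.504 m; N'_2 = 76·cos(-4.2°) = 75.8; c'Δl = 2.86; W sinα = -5.6
Slice 3: Δl = 2.6/cos3.2° = 2.604 m; N'_3 = 176·cos3.2° = 175.7; c'Δl = 4.95; W sinα = 9.8
Slice 4: Δl = 2.2/cos11.9° = 2.248 m; N'_4 = 137·cos11.9° = 134.1; c'Δl = 4.27; W sinα = 28.2
Slice 5: Δl = 2.9/cos21.5° = 3.117 m; N'_5 = 140·cos21.5° = 130.3; c'Δl = 5.92; W sinα = 51.3
Slice 6: Δl = 3.0/cos33.5° = 3.598 m; N'_6 = 61·cos33.5° = 50.9; c'Δl = 6.84; W sinα = 33.7
Σc'Δl = 30.5 kN/m; ΣN' = 629.3 kN/m; ΣW sinα = 104.0 kN/m
Resisting = 30.5 + 629.3·tan28.4° = 30.5 + 340.2 = 370.7 kN/m
FS = 370.7 / 104.0 = 3.566

FS = 3.57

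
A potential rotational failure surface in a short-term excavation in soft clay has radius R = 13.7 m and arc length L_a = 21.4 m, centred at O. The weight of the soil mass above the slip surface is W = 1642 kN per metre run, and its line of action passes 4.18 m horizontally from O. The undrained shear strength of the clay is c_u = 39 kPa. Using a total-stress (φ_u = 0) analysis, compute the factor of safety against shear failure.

Taking moments about the centre O, the resisting moment is provided by the undrained shear strength acting along the arc:
M_R = c_u·L_a·R = 39·21.40·13.7 = 11434.0 kN·m/m
M_D = W·d = 1642·4.18 = 6863.6 kN·m/m
FS = M_R / M_D = 11434.0 / 6863.6 = 1.666

FS = 1.67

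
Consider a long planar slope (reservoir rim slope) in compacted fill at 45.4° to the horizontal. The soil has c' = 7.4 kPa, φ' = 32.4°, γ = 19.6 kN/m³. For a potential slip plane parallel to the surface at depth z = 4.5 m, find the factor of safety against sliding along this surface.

For an infinite slope with a slip plane parallel to the surface (no pore pressure): FS = [c' + γz cos²β tanφ'] / [γz sinβ cosβ].
γz = 19.6·4.5 = 88.20 kN/m²
Numerator = 7.4 + 88.20·cos²45.4°·tan32.4° = 7.4 + 88.20·0.4930·0.6346 = 34.996 kPa
Denominator = 88.20·sin45.4°·cos45.4° = 88.20·0.7120·0.7022 = 44.096 kPa
FS = 34.996 / 44.096 = 0.794

FS = 0.79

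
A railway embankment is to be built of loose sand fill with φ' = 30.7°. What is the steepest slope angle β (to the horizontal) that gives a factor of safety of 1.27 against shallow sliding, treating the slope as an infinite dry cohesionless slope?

β = 25.1°

For an infinite dry cohesionless slope FS = tanφ'/tanβ, so tanβ = tanφ' / FS.
tanβ = tan30.7° / 1.27 = 0.5938 / 1.27 = 0.4675
β = arctan(0.4675) = 25.06°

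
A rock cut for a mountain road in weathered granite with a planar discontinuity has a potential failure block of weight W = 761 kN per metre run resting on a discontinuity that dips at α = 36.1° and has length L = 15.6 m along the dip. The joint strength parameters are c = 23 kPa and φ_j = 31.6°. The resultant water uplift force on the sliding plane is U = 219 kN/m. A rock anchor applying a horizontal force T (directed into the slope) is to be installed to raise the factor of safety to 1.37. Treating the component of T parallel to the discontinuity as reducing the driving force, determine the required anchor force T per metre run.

Resolving forces along and normal to the sliding plane, with the horizontal anchor force T adding T·sinα to the effective normal force and T·cosα acting up the plane against the driving force:
FS = [cL + (W cosα − U + T sinα) tanφ_j] / [W sinα − T cosα]
Without the anchor: N' = 395.9 kN/m, driving T_d = 448.4 kN/m, resisting R = 23·15.6 + 395.9·tan31.6° = 602.3 kN/m, FS = 1.34.
Setting FS = 1.37 and solving for T:
1.37·(448.4 − T cos36.1°) = 602.3 + T sin36.1°·tan31.6°
T·(sin36.1°·tan31.6° + 1.37·cos36.1°) = 1.37·448.4 − 602.3
T·(0.5892·0.6152 + 1.37·0.8080) = 614.3 − 602.3 = 11.9
T·1.4694 = 11.9
T = 8.1 kN/m

T = 8 kN/m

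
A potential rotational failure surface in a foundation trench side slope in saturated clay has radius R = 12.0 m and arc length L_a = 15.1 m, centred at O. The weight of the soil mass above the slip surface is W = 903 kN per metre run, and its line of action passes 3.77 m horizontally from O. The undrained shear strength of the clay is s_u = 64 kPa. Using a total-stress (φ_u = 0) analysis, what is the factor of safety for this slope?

FS = 3.41

Taking moments about the centre O, the resisting moment is provided by the undrained shear strength acting along the arc:
M_R = s_u·L_a·R = 64·15.10·12.0 = 11596.8 kN·m/m
M_D = W·d = 903·3.77 = 3404.3 kN·m/m
FS = M_R / M_D = 11596.8 / 3404.3 = 3.407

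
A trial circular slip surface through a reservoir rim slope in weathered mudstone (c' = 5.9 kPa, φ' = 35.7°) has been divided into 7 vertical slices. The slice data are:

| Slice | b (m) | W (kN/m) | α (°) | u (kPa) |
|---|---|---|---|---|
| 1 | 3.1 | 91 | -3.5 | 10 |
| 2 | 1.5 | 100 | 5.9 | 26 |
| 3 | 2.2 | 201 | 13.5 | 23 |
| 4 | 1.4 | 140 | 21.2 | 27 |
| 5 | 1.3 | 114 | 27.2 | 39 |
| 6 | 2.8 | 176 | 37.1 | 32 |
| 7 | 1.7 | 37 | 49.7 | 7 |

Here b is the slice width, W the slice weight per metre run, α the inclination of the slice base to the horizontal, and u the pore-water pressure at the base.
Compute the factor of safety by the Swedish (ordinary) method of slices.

FS = 1.40

Ordinary method of slices: FS = Σ[c'·Δl_i + (W_i cosα_i − u_i·Δl_i)·tanφ'] / Σ W_i sinα_i, with Δl_i = b_i / cosα_i.
Slice 1: Δl = 3.1/cos(-3.5°) = 3.106 m; N'_1 = 91·cos(-3.5°) − 10·3.106 = 59.8; c'Δl = 18.32; W sinα = -5.6
Slice 2: Δl = 1.5/cos5.9° = 1.508 m; N'_2 = 100·cos5.9° − 26·1.508 = 60.3; c'Δl = 8.90; W sinα = 10.3
Slice 3: Δl = 2.2/cos13.5° = 2.263 m; N'_3 = 201·cos13.5° − 23·2.263 = 143.4; c'Δl = 13.35; W sinα = 46.9
Slice 4: Δl = 1.4/cos21.2° = 1.502 m; N'_4 = 140·cos21.2° − 27·1.502 = 90.0; c'Δl = 8.86; W sinα = 50.6
Slice 5: Δl = 1.3/cos27.2° = 1.462 m; N'_5 = 114·cos27.2° − 39·1.462 = 44.4; c'Δl = 8.62; W sinα = 52.1
Slice 6: Δl = 2.8/cos37.1° = 3.511 m; N'_6 = 176·cos37.1° − 32·3.511 = 28.0; c'Δl = 20.71; W sinα = 106.2
Slice 7: Δl = 1.7/cos49.7° = 2.628 m; N'_7 = 37·cos49.7° − 7·2.628 = 5.5; c'Δl = 15.51; W sinα = 28.2
Σc'Δl = 94.3 kN/m; ΣN' = 431.4 kN/m; ΣW sinα = 288.8 kN/m
Resisting = 94.3 + 431.4·tan35.7° = 94.3 + 310.0 = 404.3 kN/m
FS = 404.3 / 288.8 = 1.400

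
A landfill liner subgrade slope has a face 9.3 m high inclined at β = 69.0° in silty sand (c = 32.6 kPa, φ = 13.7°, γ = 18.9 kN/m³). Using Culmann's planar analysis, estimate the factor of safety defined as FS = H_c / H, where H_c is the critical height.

FS = 1.56

H_c = (4c/γ) · sinβ cosφ / [1 − cos(β − φ)]
    = (4·32.6/18.9) · sin69.0°·cos13.7° / [1 − cos55.3°]
    = 6.899 · 0.9070 / 0.4307 = 14.53 m
FS = H_c / H = 14.53 / 9.3 = 1.562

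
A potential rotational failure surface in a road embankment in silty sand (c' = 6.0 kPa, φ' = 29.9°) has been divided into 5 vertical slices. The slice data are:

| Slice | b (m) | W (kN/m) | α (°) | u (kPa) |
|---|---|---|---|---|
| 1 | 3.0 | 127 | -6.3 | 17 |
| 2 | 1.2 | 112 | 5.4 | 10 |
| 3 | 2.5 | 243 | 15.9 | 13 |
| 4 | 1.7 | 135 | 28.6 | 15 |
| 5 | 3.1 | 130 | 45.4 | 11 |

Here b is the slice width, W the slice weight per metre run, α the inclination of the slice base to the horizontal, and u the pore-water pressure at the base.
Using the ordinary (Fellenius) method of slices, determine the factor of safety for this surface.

Ordinary method of slices: FS = Σ[c'·Δl_i + (W_i cosα_i − u_i·Δl_i)·tanφ'] / Σ W_i sinα_i, with Δl_i = b_i / cosα_i.
Slice 1: Δl = 3.0/cos(-6.3°) = 3.018 m; N'_1 = 127·cos(-6.3°) − 17·3.018 = 74.9; c'Δl = 18.11; W sinα = -13.9
Slice 2: Δl = 1.2/cos5.4° = 1.205 m; N'_2 = 112·cos5.4° − 10·1.205 = 99.4; c'Δl = 7.23; W sinα = 10.5
Slice 3: Δl = 2.5/cos15.9° = 2.599 m; N'_3 = 243·cos15.9° − 13·2.599 = 199.9; c'Δl = 15.60; W sinα = 66.6
Slice 4: Δl = 1.7/cos28.6° = 1.936 m; N'_4 = 135·cos28.6° − 15·1.936 = 89.5; c'Δl = 11.62; W sinα = 64.6
Slice 5: Δl = 3.1/cos45.4° = 4.415 m; N'_5 = 130·cos45.4° − 11·4.415 = 42.7; c'Δl = 26.49; W sinα = 92.6
Σc'Δl = 79.0 kN/m; ΣN' = 506.5 kN/m; ΣW sinα = 220.4 kN/m
Resisting = 79.0 + 506.5·tan29.9° = 79.0 + 291.2 = 370.3 kN/m
FS = 370.3 / 220.4 = 1.680

FS = 1.68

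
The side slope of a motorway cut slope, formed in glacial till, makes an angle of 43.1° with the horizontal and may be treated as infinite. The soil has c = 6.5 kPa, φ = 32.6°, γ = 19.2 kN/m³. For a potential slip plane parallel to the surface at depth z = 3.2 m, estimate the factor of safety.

FS = 0.90

For an infinite slope with a slip plane parallel to the surface (no pore pressure): FS = [c + γz cos²β tanφ] / [γz sinβ cosβ].
γz = 19.2·3.2 = 61.44 kN/m²
Numerator = 6.5 + 61.44·cos²43.1°·tan32.6° = 6.5 + 61.44·0.5331·0.6395 = 27.448 kPa
Denominator = 61.44·sin43.1°·cos43.1° = 61.44·0.6833·0.7302 = 30.652 kPa
FS = 27.448 / 30.652 = 0.895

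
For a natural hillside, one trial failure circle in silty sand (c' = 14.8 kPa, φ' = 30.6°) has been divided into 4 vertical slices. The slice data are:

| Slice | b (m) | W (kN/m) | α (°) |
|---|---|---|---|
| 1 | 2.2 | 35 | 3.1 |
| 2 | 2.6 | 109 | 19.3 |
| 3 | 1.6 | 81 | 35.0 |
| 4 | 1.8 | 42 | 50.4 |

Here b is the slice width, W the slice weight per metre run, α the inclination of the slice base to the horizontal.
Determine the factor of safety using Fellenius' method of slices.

Ordinary method of slices: FS = Σ[c'·Δl_i + (W_i cosα_i)·tanφ'] / Σ W_i sinα_i, with Δl_i = b_i / cosα_i.
Slice 1: Δl = 2.2/cos3.1° = 2.203 m; N'_1 = 35·cos3.1° = 34.9; c'Δl = 32.61; W sinα = 1.9
Slice 2: Δl = 2.6/cos19.3° = 2.755 m; N'_2 = 109·cos19.3° = 102.9; c'Δl = 40.77; W sinα = 36.0
Slice 3: Δl = 1.6/cos35.0° = 1.953 m; N'_3 = 81·cos35.0° = 66.4; c'Δl = 28.91; W sinα = 46.5
Slice 4: Δl = 1.8/cos50.4° = 2.824 m; N'_4 = 42·cos50.4° = 26.8; c'Δl = 41.79; W sinα = 32.4
Σc'Δl = 144.1 kN/m; ΣN' = 230.9 kN/m; ΣW sinα = 116.7 kN/m
Resisting = 144.1 + 230.9·tan30.6° = 144.1 + 136.6 = 280.7 kN/m
FS = 280.7 / 116.7 = 2.404

FS = 2.40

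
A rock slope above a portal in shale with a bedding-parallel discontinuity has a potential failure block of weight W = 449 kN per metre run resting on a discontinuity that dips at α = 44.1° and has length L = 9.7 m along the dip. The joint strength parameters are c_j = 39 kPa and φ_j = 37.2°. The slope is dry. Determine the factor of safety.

FS = 1.99

Resolving the block weight along and normal to the plane and applying the Mohr–Coulomb strength on the joint:
N' = W cosα = 449·cos44.1° = 322.4 kN/m
Driving force T = W sinα = 449·sin44.1° = 312.5 kN/m
Resisting force R = c_j·L + N'·tanφ_j = 39·9.7 + 322.4·tan37.2° = 378.3 + 244.7 = 623.0 kN/m
FS = R / T = 623.0 / 312.5 = 1.994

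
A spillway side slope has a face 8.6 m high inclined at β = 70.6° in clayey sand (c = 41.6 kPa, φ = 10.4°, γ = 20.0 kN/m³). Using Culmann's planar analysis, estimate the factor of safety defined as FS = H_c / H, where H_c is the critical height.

FS = 1.78

H_c = (4c/γ) · sinβ cosφ / [1 − cos(β − φ)]
    = (4·41.6/20.0) · sin70.6°·cos10.4° / [1 − cos60.2°]
    = 8.320 · 0.9277 / 0.5030 = 15.34 m
FS = H_c / H = 15.34 / 8.6 = 1.784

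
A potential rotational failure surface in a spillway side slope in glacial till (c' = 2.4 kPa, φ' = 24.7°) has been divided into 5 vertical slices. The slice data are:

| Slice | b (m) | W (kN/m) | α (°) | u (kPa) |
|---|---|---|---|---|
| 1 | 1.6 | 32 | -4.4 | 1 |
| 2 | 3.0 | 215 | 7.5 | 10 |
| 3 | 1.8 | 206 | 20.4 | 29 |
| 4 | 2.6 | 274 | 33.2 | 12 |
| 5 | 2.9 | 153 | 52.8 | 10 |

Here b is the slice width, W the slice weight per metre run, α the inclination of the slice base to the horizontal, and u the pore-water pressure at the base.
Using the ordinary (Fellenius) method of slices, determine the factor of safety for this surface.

FS = 0.83

Ordinary method of slices: FS = Σ[c'·Δl_i + (W_i cosα_i − u_i·Δl_i)·tanφ'] / Σ W_i sinα_i, with Δl_i = b_i / cosα_i.
Slice 1: Δl = 1.6/cos(-4.4°) = 1.605 m; N'_1 = 32·cos(-4.4°) − 1·1.605 = 30.3; c'Δl = 3.85; W sinα = -2.5
Slice 2: Δl = 3.0/cos7.5° = 3.026 m; N'_2 = 215·cos7.5° − 10·3.026 = 182.9; c'Δl = 7.26; W sinα = 28.1
Slice 3: Δl = 1.8/cos20.4° = 1.920 m; N'_3 = 206·cos20.4° − 29·1.920 = 137.4; c'Δl = 4.61; W sinα = 71.8
Slice 4: Δl = 2.6/cos33.2° = 3.107 m; N'_4 = 274·cos33.2° − 12·3.107 = 192.0; c'Δl = 7.46; W sinα = 150.0
Slice 5: Δl = 2.9/cos52.8° = 4.797 m; N'_5 = 153·cos52.8° − 10·4.797 = 44.5; c'Δl = 11.51; W sinα = 121.9
Σc'Δl = 34.7 kN/m; ΣN' = 587.1 kN/m; ΣW sinα = 369.3 kN/m
Resisting = 34.7 + 587.1·tan24.7° = 34.7 + 270.0 = 304.7 kN/m
FS = 304.7 / 369.3 = 0.825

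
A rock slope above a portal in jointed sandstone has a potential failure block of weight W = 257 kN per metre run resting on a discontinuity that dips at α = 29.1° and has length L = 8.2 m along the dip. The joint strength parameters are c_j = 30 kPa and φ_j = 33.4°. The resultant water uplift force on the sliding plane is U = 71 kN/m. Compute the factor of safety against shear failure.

FS = 2.78

Resolving the block weight along and normal to the plane and applying the Mohr–Coulomb strength on the joint:
N' = W cosα − U = 257·cos29.1° − 71 = 153.6 kN/m
Driving force T = W sinα = 257·sin29.1° = 125.0 kN/m
Resisting force R = c_j·L + N'·tanφ_j = 30·8.2 + 153.6·tan33.4° = 246.0 + 101.3 = 347.3 kN/m
FS = R / T = 347.3 / 125.0 = 2.778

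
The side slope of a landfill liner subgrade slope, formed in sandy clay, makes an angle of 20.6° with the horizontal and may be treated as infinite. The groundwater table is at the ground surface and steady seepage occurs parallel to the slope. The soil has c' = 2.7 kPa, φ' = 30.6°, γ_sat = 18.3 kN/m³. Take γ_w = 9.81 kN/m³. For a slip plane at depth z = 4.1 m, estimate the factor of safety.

FS = 0.84

With seepage parallel to the slope and the water table at the surface, the effective normal stress on the slip plane uses the buoyant unit weight γ' = γ_sat − γ_w while the driving shear stress uses γ_sat:
FS = [c' + γ' z cos²β tanφ'] / [γ_sat z sinβ cosβ]
γ' = 18.3 − 9.81 = 8.49 kN/m³
Numerator = 2.7 + 8.49·4.1·cos²20.6°·tan30.6° = 2.7 + 8.49·4.1·0.8762·0.5914 = 20.738 kPa
Denominator = 18.3·4.1·sin20.6°·cos20.6° = 18.3·4.1·0.3518·0.9361 = 24.711 kPa
FS = 20.738 / 24.711 = 0.839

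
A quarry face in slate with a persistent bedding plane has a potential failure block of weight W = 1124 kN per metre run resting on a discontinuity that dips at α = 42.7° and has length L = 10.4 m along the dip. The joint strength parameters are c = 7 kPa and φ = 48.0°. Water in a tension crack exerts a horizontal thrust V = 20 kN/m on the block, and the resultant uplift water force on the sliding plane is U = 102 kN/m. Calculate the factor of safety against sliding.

Resolving the block weight along and normal to the plane and applying the Mohr–Coulomb strength on the joint:
N' = W cosα − U − V sinα = 1124·cos42.7° − 102 − 20·sin42.7° = 710.5 kN/m
Driving force T = W sinα + V cosα = 1124·sin42.7° + 20·cos42.7° = 776.9 kN/m
Resisting force R = c·L + N'·tanφ = 7·10.4 + 710.5·tan48.0° = 72.8 + 789.1 = 861.9 kN/m
FS = R / T = 861.9 / 776.9 = 1.109

FS = 1.11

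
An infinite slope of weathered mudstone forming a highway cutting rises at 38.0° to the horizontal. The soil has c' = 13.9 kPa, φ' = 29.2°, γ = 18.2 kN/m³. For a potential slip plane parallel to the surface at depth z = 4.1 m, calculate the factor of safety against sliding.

For an infinite slope with a slip plane parallel to the surface (no pore pressure): FS = [c' + γz cos²β tanφ'] / [γz sinβ cosβ].
γz = 18.2·4.1 = 74.62 kN/m²
Numerator = 13.9 + 74.62·cos²38.0°·tan29.2° = 13.9 + 74.62·0.6210·0.5589 = 39.796 kPa
Denominator = 74.62·sin38.0°·cos38.0° = 74.62·0.6157·0.7880 = 36.202 kPa
FS = 39.796 / 36.202 = 1.099

FS = 1.10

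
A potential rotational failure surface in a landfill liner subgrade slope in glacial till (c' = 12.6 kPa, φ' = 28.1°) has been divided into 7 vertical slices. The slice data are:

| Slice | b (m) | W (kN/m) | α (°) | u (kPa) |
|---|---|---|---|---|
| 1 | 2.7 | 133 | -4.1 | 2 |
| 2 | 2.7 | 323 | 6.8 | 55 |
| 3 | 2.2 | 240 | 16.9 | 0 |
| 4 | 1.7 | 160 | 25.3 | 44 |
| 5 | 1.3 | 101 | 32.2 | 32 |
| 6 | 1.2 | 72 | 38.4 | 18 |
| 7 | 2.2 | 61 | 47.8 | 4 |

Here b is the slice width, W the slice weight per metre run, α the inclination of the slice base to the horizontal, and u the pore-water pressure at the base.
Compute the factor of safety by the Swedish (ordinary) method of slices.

FS = 1.82

Ordinary method of slices: FS = Σ[c'·Δl_i + (W_i cosα_i − u_i·Δl_i)·tanφ'] / Σ W_i sinα_i, with Δl_i = b_i / cosα_i.
Slice 1: Δl = 2.7/cos(-4.1°) = 2.707 m; N'_1 = 133·cos(-4.1°) − 2·2.707 = 127.2; c'Δl = 34.11; W sinα = -9.5
Slice 2: Δl = 2.7/cos6.8° = 2.719 m; N'_2 = 323·cos6.8° − 55·2.719 = 171.2; c'Δl = 34.26; W sinα = 38.2
Slice 3: Δl = 2.2/cos16.9° = 2.299 m; N'_3 = 240·cos16.9° − 0·2.299 = 229.6; c'Δl = 28.97; W sinα = 69.8
Slice 4: Δl = 1.7/cos25.3° = 1.880 m; N'_4 = 160·cos25.3° − 44·1.880 = 61.9; c'Δl = 23.69; W sinα = 68.4
Slice 5: Δl = 1.3/cos32.2° = 1.536 m; N'_5 = 101·cos32.2° − 32·1.536 = 36.3; c'Δl = 19.36; W sinα = 53.8
Slice 6: Δl = 1.2/cos38.4° = 1.531 m; N'_6 = 72·cos38.4° − 18·1.531 = 28.9; c'Δl = 19.29; W sinα = 44.7
Slice 7: Δl = 2.2/cos47.8° = 3.275 m; N'_7 = 61·cos47.8° − 4·3.275 = 27.9; c'Δl = 41.27; W sinα = 45.2
Σc'Δl = 200.9 kN/m; ΣN' = 683.0 kN/m; ΣW sinα = 310.6 kN/m
Resisting = 200.9 + 683.0·tan28.1° = 200.9 + 364.7 = 565.6 kN/m
FS = 565.6 / 310.6 = 1.821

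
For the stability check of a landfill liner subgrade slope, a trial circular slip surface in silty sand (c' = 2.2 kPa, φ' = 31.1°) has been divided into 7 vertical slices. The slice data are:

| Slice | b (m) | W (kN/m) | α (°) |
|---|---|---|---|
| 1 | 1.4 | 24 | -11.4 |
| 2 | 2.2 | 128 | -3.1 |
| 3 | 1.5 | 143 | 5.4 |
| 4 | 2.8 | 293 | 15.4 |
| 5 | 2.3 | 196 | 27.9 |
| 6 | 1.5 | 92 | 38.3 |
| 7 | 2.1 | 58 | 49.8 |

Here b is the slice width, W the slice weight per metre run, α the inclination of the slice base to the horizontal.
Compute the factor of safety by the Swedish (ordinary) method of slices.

Ordinary method of slices: FS = Σ[c'·Δl_i + (W_i cosα_i)·tanφ'] / Σ W_i sinα_i, with Δl_i = b_i / cosα_i.
Slice 1: Δl = 1.4/cos(-11.4°) = 1.428 m; N'_1 = 24·cos(-11.4°) = 23.5; c'Δl = 3.14; W sinα = -4.7
Slice 2: Δl = 2.2/cos(-3.1°) = 2.203 m; N'_2 = 128·cos(-3.1°) = 127.8; c'Δl = 4.85; W sinα = -6.9
Slice 3: Δl = 1.5/cos5.4° = 1.507 m; N'_3 = 143·cos5.4° = 142.4; c'Δl = 3.31; W sinα = 13.5
Slice 4: Δl = 2.8/cos15.4° = 2.904 m; N'_4 = 293·cos15.4° = 282.5; c'Δl = 6.39; W sinα = 77.8
Slice 5: Δl = 2.3/cos27.9° = 2.602 m; N'_5 = 196·cos27.9° = 173.2; c'Δl = 5.73; W sinα = 91.7
Slice 6: Δl = 1.5/cos38.3° = 1.911 m; N'_6 = 92·cos38.3° = 72.2; c'Δl = 4.21; W sinα = 57.0
Slice 7: Δl = 2.1/cos49.8° = 3.254 m; N'_7 = 58·cos49.8° = 37.4; c'Δl = 7.16; W sinα = 44.3
Σc'Δl = 34.8 kN/m; ΣN' = 859.0 kN/m; ΣW sinα = 272.6 kN/m
Resisting = 34.8 + 859.0·tan31.1° = 34.8 + 518.2 = 553.0 kN/m
FS = 553.0 / 272.6 = 2.028

FS = 2.03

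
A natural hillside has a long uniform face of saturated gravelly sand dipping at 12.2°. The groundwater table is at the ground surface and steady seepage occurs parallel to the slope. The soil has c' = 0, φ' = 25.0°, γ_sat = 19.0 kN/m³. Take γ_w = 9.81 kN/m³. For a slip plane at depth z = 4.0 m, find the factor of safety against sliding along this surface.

FS = 1.04

With seepage parallel to the slope and the water table at the surface, the effective normal stress on the slip plane uses the buoyant unit weight γ' = γ_sat − γ_w while the driving shear stress uses γ_sat:
FS = [c' + γ' z cos²β tanφ'] / [γ_sat z sinβ cosβ]
(For c' = 0 this reduces to FS = (γ'/γ_sat)·tanφ'/tanβ.)
γ' = 19.0 − 9.81 = 9.19 kN/m³
Numerator = 0.0 + 9.19·4.0·cos²12.2°·tan25.0° = 0.0 + 9.19·4.0·0.9553·0.4663 = 16.376 kPa
Denominator = 19.0·4.0·sin12.2°·cos12.2° = 19.0·4.0·0.2113·0.9774 = 15.698 kPa
FS = 16.376 / 15.698 = 1.043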